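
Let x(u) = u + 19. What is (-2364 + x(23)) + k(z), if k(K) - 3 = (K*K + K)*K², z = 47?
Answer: 4981185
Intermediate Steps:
x(u) = 19 + u
k(K) = 3 + K²*(K + K²) (k(K) = 3 + (K*K + K)*K² = 3 + (K² + K)*K² = 3 + (K + K²)*K² = 3 + K²*(K + K²))
(-2364 + x(23)) + k(z) = (-2364 + (19 + 23)) + (3 + 47³ + 47⁴) = (-2364 + 42) + (3 + 103823 + 4879681) = -2322 + 4983507 = 4981185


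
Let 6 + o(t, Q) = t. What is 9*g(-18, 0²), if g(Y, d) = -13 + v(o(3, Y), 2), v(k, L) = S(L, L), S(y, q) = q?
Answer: -99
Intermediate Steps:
o(t, Q) = -6 + t
v(k, L) = L
g(Y, d) = -11 (g(Y, d) = -13 + 2 = -11)
9*g(-18, 0²) = 9*(-11) = -99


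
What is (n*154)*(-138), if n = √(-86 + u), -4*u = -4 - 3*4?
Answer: -21252*I*√82 ≈ -1.9245e+5*I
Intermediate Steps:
u = 4 (u = -(-4 - 3*4)/4 = -(-4 - 12)/4 = -¼*(-16) = 4)
n = I*√82 (n = √(-86 + 4) = √(-82) = I*√82 ≈ 9.0554*I)
(n*154)*(-138) = ((I*√82)*154)*(-138) = (154*I*√82)*(-138) = -21252*I*√82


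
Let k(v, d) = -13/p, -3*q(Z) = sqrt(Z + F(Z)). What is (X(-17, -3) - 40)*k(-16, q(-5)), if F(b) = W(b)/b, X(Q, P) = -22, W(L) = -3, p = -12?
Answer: -403/6 ≈ -67.167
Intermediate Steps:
F(b) = -3/b
q(Z) = -sqrt(Z - 3/Z)/3
k(v, d) = 13/12 (k(v, d) = -13/(-12) = -13*(-1/12) = 13/12)
(X(-17, -3) - 40)*k(-16, q(-5)) = (-22 - 40)*(13/12) = -62*13/12 = -403/6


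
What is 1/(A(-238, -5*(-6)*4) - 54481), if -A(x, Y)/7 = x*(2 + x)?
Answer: -1/447657 ≈ -2.2339e-6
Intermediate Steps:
A(x, Y) = -7*x*(2 + x)
1/(A(-238, -5*(-6)*4) - 54481) = 1/(-7*(-238)*(2 - 238) - 54481) = 1/(-7*(-238)*(-236) - 54481) = 1/(-393176 - 54481) = 1/(-447657) = -1/447657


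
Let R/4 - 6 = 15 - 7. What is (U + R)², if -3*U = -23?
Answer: 36481/9 ≈ 4053.4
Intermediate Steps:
U = 23/3 (U = -⅓*(-23) = 23/3 ≈ 7.6667)
R = 56 (R = 24 + 4*(15 - 7) = 24 + 4*8 = 24 + 32 = 56)
(U + R)² = (23/3 + 56)² = (191/3)² = 36481/9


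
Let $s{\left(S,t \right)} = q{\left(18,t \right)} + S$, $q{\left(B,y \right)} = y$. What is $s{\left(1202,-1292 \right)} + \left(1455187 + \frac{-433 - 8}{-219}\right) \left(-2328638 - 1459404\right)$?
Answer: $- \frac{402399148440086}{73} \approx -5.5123 \cdot 10^{12}$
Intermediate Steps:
$s{\left(S,t \right)} = S + t$ ($s{\left(S,t \right)} = t + S = S + t$)
$s{\left(1202,-1292 \right)} + \left(1455187 + \frac{-433 - 8}{-219}\right) \left(-2328638 - 1459404\right) = \left(1202 - 1292\right) + \left(1455187 + \frac{-433 - 8}{-219}\right) \left(-2328638 - 1459404\right) = -90 + \left(1455187 - - \frac{147}{73}\right) \left(-3788042\right) = -90 + \left(1455187 + \frac{147}{73}\right) \left(-3788042\right) = -90 + \frac{106228798}{73} \left(-3788042\right) = -90 - \frac{402399148433516}{73} = - \frac{402399148440086}{73}$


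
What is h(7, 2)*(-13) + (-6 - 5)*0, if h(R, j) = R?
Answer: -91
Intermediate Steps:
h(7, 2)*(-13) + (-6 - 5)*0 = 7*(-13) + (-6 - 5)*0 = -91 - 11*0 = -91 + 0 = -91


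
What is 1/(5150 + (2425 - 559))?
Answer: 1/7016 ≈ 0.00014253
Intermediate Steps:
1/(5150 + (2425 - 559)) = 1/(5150 + 1866) = 1/7016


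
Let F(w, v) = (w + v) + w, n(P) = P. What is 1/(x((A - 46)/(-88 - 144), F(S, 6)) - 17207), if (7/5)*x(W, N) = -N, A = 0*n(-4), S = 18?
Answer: -1/17237 ≈ -5.8015e-5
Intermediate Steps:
F(w, v) = v + 2*w (F(w, v) = (v + w) + w = v + 2*w)
A = 0 (A = 0*(-4) = 0)
x(W, N) = -5*N/7 (x(W, N) = 5*(-N)/7 = -5*N/7)
1/(x((A - 46)/(-88 - 144), F(S, 6)) - 17207) = 1/(-5*(6 + 2*18)/7 - 17207) = 1/(-5*(6 + 36)/7 - 17207) = 1/(-5/7*42 - 17207) = 1/(-30 - 17207) = 1/(-17237) = -1/17237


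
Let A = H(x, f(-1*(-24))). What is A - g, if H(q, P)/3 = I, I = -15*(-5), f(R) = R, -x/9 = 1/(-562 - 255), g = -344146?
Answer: 344371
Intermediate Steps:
x = 9/817 (x = -9/(-562 - 255) = -9/(-817) = -9*(-1/817) = 9/817 ≈ 0.011016)
I = 75
H(q, P) = 225 (H(q, P) = 3*75 = 225)
A = 225
A - g = 225 - 1*(-344146) = 225 + 344146 = 344371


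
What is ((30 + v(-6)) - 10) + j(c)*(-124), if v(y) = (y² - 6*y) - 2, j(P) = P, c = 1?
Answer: -34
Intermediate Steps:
v(y) = -2 + y² - 6*y
((30 + v(-6)) - 10) + j(c)*(-124) = ((30 + (-2 + (-6)² - 6*(-6))) - 10) + 1*(-124) = ((30 + (-2 + 36 + 36)) - 10) - 124 = ((30 + 70) - 10) - 124 = (100 - 10) - 124 = 90 - 124 = -34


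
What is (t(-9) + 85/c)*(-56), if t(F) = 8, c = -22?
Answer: -2548/11 ≈ -231.64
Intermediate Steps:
(t(-9) + 85/c)*(-56) = (8 + 85/(-22))*(-56) = (8 + 85*(-1/22))*(-56) = (8 - 85/22)*(-56) = (91/22)*(-56) = -2548/11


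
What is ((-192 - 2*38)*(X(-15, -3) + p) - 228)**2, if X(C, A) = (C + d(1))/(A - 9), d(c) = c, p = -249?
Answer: 39431633476/9 ≈ 4.3813e+9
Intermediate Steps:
X(C, A) = (1 + C)/(-9 + A) (X(C, A) = (C + 1)/(A - 9) = (1 + C)/(-9 + A))
((-192 - 2*38)*(X(-15, -3) + p) - 228)**2 = ((-192 - 2*38)*((1 - 15)/(-9 - 3) - 249) - 228)**2 = ((-192 - 76)*(-14/(-12) - 249) - 228)**2 = (-268*(-1/12*(-14) - 249) - 228)**2 = (-268*(7/6 - 249) - 228)**2 = (-268*(-1487/6) - 228)**2 = (199258/3 - 228)**2 = (198574/3)**2 = 39431633476/9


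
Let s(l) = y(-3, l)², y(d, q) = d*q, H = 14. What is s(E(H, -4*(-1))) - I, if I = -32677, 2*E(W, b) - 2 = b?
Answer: 32758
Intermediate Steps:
E(W, b) = 1 + b/2
s(l) = 9*l² (s(l) = (-3*l)² = 9*l²)
s(E(H, -4*(-1))) - I = 9*(1 + (-4*(-1))/2)² - 1*(-32677) = 9*(1 + (½)*4)² + 32677 = 9*(1 + 2)² + 32677 = 9*3² + 32677 = 9*9 + 32677 = 81 + 32677 = 32758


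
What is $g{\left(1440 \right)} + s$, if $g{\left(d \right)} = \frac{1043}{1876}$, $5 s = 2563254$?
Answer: $\frac{686952817}{1340} \approx 5.1265 \cdot 10^{5}$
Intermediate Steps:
$s = \frac{2563254}{5}$ ($s = \frac{1}{5} \cdot 2563254 = \frac{2563254}{5} \approx 5.1265 \cdot 10^{5}$)
$g{\left(d \right)} = \frac{149}{268}$ ($g{\left(d \right)} = 1043 \cdot \frac{1}{1876} = \frac{149}{268}$)
$g{\left(1440 \right)} + s = \frac{149}{268} + \frac{2563254}{5} = \frac{686952817}{1340}$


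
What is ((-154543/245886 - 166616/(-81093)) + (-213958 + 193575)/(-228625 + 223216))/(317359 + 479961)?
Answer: 62248986569303/9554859369036909360 ≈ 6.5149e-6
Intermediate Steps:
((-154543/245886 - 166616/(-81093)) + (-213958 + 193575)/(-228625 + 223216))/(317359 + 479961) = ((-154543*1/245886 - 166616*(-1/81093)) - 20383/(-5409))/797320 = ((-154543/245886 + 166616/81093) - 20383*(-1/5409))*(1/797320) = (3159576253/2215514822 + 20383/5409)*(1/797320) = (62248986569303/11983719672198)*(1/797320) = 62248986569303/9554859369036909360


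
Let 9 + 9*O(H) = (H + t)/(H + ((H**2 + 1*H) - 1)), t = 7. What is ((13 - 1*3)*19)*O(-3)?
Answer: -1330/9 ≈ -147.78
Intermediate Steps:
O(H) = -1 + (7 + H)/(9*(-1 + H**2 + 2*H)) (O(H) = -1 + ((H + 7)/(H + ((H**2 + 1*H) - 1)))/9 = -1 + ((7 + H)/(H + ((H**2 + H) - 1)))/9 = -1 + ((7 + H)/(H + ((H + H**2) - 1)))/9 = -1 + ((7 + H)/(H + (-1 + H + H**2)))/9 = -1 + ((7 + H)/(-1 + H**2 + 2*H))/9 = -1 + (7 + H)/(9*(-1 + H**2 + 2*H)))
((13 - 1*3)*19)*O(-3) = ((13 - 1*3)*19)*((16 - 17*(-3) - 9*(-3)**2)/(9*(-1 + (-3)**2 + 2*(-3)))) = ((13 - 3)*19)*((16 + 51 - 9*9)/(9*(-1 + 9 - 6))) = (10*19)*((1/9)*(16 + 51 - 81)/2) = 190*((1/9)*(1/2)*(-14)) = 190*(-7/9) = -1330/9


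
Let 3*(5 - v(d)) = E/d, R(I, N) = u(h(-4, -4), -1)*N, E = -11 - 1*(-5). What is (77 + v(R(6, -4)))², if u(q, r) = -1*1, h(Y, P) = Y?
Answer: 27225/4 ≈ 6806.3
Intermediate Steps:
E = -6 (E = -11 + 5 = -6)
u(q, r) = -1
R(I, N) = -N
v(d) = 5 + 2/d (v(d) = 5 - (-2)/d = 5 + 2/d)
(77 + v(R(6, -4)))² = (77 + (5 + 2/((-1*(-4)))))² = (77 + (5 + 2/4))² = (77 + (5 + 2*(¼)))² = (77 + (5 + ½))² = (77 + 11/2)² = (165/2)² = 27225/4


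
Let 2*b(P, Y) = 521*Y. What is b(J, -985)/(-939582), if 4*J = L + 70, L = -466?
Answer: 513185/1879164 ≈ 0.27309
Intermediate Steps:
J = -99 (J = (-466 + 70)/4 = (¼)*(-396) = -99)
b(P, Y) = 521*Y/2 (b(P, Y) = (521*Y)/2 = 521*Y/2)
b(J, -985)/(-939582) = ((521/2)*(-985))/(-939582) = -513185/2*(-1/939582) = 513185/1879164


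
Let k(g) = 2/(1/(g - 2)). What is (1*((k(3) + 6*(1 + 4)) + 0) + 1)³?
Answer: 35937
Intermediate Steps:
k(g) = -4 + 2*g (k(g) = 2/(1/(-2 + g)) = 2*(-2 + g) = -4 + 2*g)
(1*((k(3) + 6*(1 + 4)) + 0) + 1)³ = (1*(((-4 + 2*3) + 6*(1 + 4)) + 0) + 1)³ = (1*(((-4 + 6) + 6*5) + 0) + 1)³ = (1*((2 + 30) + 0) + 1)³ = (1*(32 + 0) + 1)³ = (1*32 + 1)³ = (32 + 1)³ = 33³ = 35937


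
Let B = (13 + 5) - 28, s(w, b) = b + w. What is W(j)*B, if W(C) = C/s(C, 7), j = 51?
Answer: -255/29 ≈ -8.7931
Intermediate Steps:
W(C) = C/(7 + C)
B = -10 (B = 18 - 28 = -10)
W(j)*B = (51/(7 + 51))*(-10) = (51/58)*(-10) = -255/29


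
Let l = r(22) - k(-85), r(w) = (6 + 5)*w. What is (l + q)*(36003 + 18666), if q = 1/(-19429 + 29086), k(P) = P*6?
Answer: 132336610495/3219 ≈ 4.1111e+7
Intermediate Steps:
r(w) = 11*w
k(P) = 6*P
l = 752 (l = 11*22 - 6*(-85) = 242 - 1*(-510) = 242 + 510 = 752)
q = 1/9657 ≈ 0.00010355
(l + q)*(36003 + 18666) = (752 + 1/9657)*(36003 + 18666) = (7262065/9657)*54669 = 132336610495/3219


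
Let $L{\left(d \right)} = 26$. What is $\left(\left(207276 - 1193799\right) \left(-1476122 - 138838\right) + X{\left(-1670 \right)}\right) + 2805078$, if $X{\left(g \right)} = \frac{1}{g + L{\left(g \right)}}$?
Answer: $\frac{2619217494175751}{1644} \approx 1.5932 \cdot 10^{12}$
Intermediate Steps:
$X{\left(g \right)} = \frac{1}{26 + g}$ ($X{\left(g \right)} = \frac{1}{g + 26} = \frac{1}{26 + g}$)
$\left(\left(207276 - 1193799\right) \left(-1476122 - 138838\right) + X{\left(-1670 \right)}\right) + 2805078 = \left(\left(207276 - 1193799\right) \left(-1476122 - 138838\right) + \frac{1}{26 - 1670}\right) + 2805078 = \left(\left(-986523\right) \left(-1614960\right) + \frac{1}{-1644}\right) + 2805078 = \left(1593195184080 - \frac{1}{1644}\right) + 2805078 = \frac{2619212882627519}{1644} + 2805078 = \frac{2619217494175751}{1644}$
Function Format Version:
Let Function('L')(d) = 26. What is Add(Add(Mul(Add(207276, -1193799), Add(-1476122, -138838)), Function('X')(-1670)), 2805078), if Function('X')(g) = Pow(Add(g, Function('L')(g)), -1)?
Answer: Rational(2619217494175751, 1644) ≈ 1.5932e+12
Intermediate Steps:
Function('X')(g) = Pow(Add(26, g), -1) (Function('X')(g) = Pow(Add(g, 26), -1) = Pow(Add(26, g), -1))
Add(Add(Mul(Add(207276, -1193799), Add(-1476122, -138838)), Function('X')(-1670)), 2805078) = Add(Add(Mul(Add(207276, -1193799), Add(-1476122, -138838)), Pow(Add(26, -1670), -1)), 2805078) = Add(Add(Mul(-986523, -1614960), Pow(-1644, -1)), 2805078) = Add(Add(1593195184080, Rational(-1, 1644)), 2805078) = Add(Rational(2619212882627519, 1644), 2805078) = Rational(2619217494175751, 1644)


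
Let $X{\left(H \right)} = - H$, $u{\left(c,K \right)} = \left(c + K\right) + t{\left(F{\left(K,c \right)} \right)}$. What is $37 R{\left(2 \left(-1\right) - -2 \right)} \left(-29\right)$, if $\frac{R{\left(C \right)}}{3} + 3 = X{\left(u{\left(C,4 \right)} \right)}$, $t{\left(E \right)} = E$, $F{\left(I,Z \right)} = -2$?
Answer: $16095$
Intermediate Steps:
$u{\left(c,K \right)} = -2 + K + c$ ($u{\left(c,K \right)} = \left(c + K\right) - 2 = \left(K + c\right) - 2 = -2 + K + c$)
$R{\left(C \right)} = -15 - 3 C$ ($R{\left(C \right)} = -9 + 3 \left(- (-2 + 4 + C)\right) = -9 + 3 \left(- (2 + C)\right) = -9 + 3 \left(-2 - C\right) = -9 - \left(6 + 3 C\right) = -15 - 3 C$)
$37 R{\left(2 \left(-1\right) - -2 \right)} \left(-29\right) = 37 \left(-15 - 3 \left(2 \left(-1\right) - -2\right)\right) \left(-29\right) = 37 \left(-15 - 3 \left(-2 + 2\right)\right) \left(-29\right) = 37 \left(-15 - 0\right) \left(-29\right) = 37 \left(-15 + 0\right) \left(-29\right) = 37 \left(-15\right) \left(-29\right) = \left(-555\right) \left(-29\right) = 16095$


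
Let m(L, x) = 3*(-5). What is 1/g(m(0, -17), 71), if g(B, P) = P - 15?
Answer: 1/56 ≈ 0.017857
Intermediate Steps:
m(L, x) = -15
g(B, P) = -15 + P
1/g(m(0, -17), 71) = 1/(-15 + 71) = 1/56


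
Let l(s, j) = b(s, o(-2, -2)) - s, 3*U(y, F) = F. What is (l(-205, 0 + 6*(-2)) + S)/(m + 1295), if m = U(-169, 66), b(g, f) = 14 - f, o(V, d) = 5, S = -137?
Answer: 77/1317 ≈ 0.058466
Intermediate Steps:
U(y, F) = F/3
m = 22 (m = (⅓)*66 = 22)
l(s, j) = 9 - s (l(s, j) = (14 - 1*5) - s = (14 - 5) - s = 9 - s)
(l(-205, 0 + 6*(-2)) + S)/(m + 1295) = ((9 - 1*(-205)) - 137)/(22 + 1295) = ((9 + 205) - 137)/1317 = (214 - 137)*(1/1317) = 77*(1/1317) = 77/1317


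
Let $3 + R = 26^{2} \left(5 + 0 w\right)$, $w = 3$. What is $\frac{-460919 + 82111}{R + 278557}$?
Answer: $- \frac{189404}{140967} \approx -1.3436$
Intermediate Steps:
$R = 3377$ ($R = -3 + 26^{2} \left(5 + 0 \cdot 3\right) = -3 + 676 \left(5 + 0\right) = -3 + 676 \cdot 5 = -3 + 3380 = 3377$)
$\frac{-460919 + 82111}{R + 278557} = \frac{-460919 + 82111}{3377 + 278557} = - \frac{378808}{281934} = \left(-378808\right) \frac{1}{281934} = - \frac{189404}{140967}$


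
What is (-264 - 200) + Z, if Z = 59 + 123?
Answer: -282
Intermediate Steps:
Z = 182
(-264 - 200) + Z = (-264 - 200) + 182 = -464 + 182 = -282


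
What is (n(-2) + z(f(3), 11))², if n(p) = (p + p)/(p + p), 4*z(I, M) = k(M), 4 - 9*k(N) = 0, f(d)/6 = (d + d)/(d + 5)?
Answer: 100/81 ≈ 1.2346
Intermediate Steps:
f(d) = 12*d/(5 + d) (f(d) = 6*((d + d)/(d + 5)) = 6*((2*d)/(5 + d)) = 6*(2*d/(5 + d)) = 12*d/(5 + d))
k(N) = 4/9 (k(N) = 4/9 - ⅑*0 = 4/9 + 0 = 4/9)
z(I, M) = ⅑ (z(I, M) = (¼)*(4/9) = ⅑)
n(p) = 1 (n(p) = (2*p)/((2*p)) = (2*p)*(1/(2*p)) = 1)
(n(-2) + z(f(3), 11))² = (1 + ⅑)² = (10/9)² = 100/81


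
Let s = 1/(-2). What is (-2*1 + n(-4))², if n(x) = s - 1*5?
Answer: 225/4 ≈ 56.250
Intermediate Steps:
s = -½ ≈ -0.50000
n(x) = -11/2 (n(x) = -½ - 1*5 = -½ - 5 = -11/2)
(-2*1 + n(-4))² = (-2*1 - 11/2)² = (-2 - 11/2)² = (-15/2)² = 225/4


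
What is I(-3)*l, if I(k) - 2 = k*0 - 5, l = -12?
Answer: 36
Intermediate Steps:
I(k) = -3 (I(k) = 2 + (k*0 - 5) = 2 + (0 - 5) = 2 - 5 = -3)
I(-3)*l = -3*(-12) = 36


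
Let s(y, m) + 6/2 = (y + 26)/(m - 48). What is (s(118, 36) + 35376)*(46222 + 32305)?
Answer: 2776793247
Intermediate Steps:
s(y, m) = -3 + (26 + y)/(-48 + m) (s(y, m) = -3 + (y + 26)/(m - 48) = -3 + (26 + y)/(-48 + m))
(s(118, 36) + 35376)*(46222 + 32305) = ((170 + 118 - 3*36)/(-48 + 36) + 35376)*(46222 + 32305) = ((170 + 118 - 108)/(-12) + 35376)*78527 = (-1/12*180 + 35376)*78527 = (-15 + 35376)*78527 = 35361*78527 = 2776793247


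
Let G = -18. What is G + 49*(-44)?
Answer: -2174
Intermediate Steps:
G + 49*(-44) = -18 + 49*(-44) = -18 - 2156 = -2174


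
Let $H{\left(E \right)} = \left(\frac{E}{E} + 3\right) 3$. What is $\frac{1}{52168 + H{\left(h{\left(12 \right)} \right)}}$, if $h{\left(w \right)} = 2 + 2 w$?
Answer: $\frac{1}{52180} \approx 1.9164 \cdot 10^{-5}$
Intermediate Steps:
$H{\left(E \right)} = 12$ ($H{\left(E \right)} = \left(1 + 3\right) 3 = 4 \cdot 3 = 12$)
$\frac{1}{52168 + H{\left(h{\left(12 \right)} \right)}} = \frac{1}{52168 + 12} = \frac{1}{52180}$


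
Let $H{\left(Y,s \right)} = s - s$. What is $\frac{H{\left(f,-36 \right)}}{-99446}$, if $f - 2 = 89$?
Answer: $0$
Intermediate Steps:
$f = 91$ ($f = 2 + 89 = 91$)
$H{\left(Y,s \right)} = 0$
$\frac{H{\left(f,-36 \right)}}{-99446} = \frac{0}{-99446} = 0 \left(- \frac{1}{99446}\right) = 0$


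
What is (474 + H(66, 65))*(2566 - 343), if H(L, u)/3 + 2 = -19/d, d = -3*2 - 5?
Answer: 11570715/11 ≈ 1.0519e+6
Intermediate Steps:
d = -11 (d = -6 - 5 = -11)
H(L, u) = -9/11 (H(L, u) = -6 + 3*(-19/(-11)) = -6 + 3*(-19*(-1/11)) = -6 + 3*(19/11) = -6 + 57/11 = -9/11)
(474 + H(66, 65))*(2566 - 343) = (474 - 9/11)*(2566 - 343) = (5205/11)*2223 = 11570715/11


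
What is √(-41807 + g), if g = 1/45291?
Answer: 2*I*√21439410135819/45291 ≈ 204.47*I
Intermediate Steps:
g = 1/45291 ≈ 2.2079e-5
√(-41807 + g) = √(-41807 + 1/45291) = √(-1893480836/45291) = 2*I*√21439410135819/45291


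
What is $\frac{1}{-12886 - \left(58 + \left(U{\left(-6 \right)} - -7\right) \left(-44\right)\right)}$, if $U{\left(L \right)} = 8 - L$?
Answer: $- \frac{1}{12020} \approx -8.3195 \cdot 10^{-5}$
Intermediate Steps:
$\frac{1}{-12886 - \left(58 + \left(U{\left(-6 \right)} - -7\right) \left(-44\right)\right)} = \frac{1}{-12886 - \left(58 + \left(\left(8 - -6\right) - -7\right) \left(-44\right)\right)} = \frac{1}{-12886 - \left(58 + \left(\left(8 + 6\right) + 7\right) \left(-44\right)\right)} = \frac{1}{-12886 - \left(58 + \left(14 + 7\right) \left(-44\right)\right)} = \frac{1}{-12886 - \left(58 + 21 \left(-44\right)\right)} = \frac{1}{-12886 - \left(58 - 924\right)} = \frac{1}{-12886 - -866} = \frac{1}{-12886 + 866} = \frac{1}{-12020} = - \frac{1}{12020}$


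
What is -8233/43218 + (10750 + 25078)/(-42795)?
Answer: -211193971/205501590 ≈ -1.0277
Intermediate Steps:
-8233/43218 + (10750 + 25078)/(-42795) = -8233*1/43218 + 35828*(-1/42795) = -8233/43218 - 35828/42795 = -211193971/205501590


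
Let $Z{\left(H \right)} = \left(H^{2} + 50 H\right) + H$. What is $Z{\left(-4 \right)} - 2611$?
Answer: $-2799$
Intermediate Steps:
$Z{\left(H \right)} = H^{2} + 51 H$
$Z{\left(-4 \right)} - 2611 = - 4 \left(51 - 4\right) - 2611 = \left(-4\right) 47 - 2611 = -188 - 2611 = -2799$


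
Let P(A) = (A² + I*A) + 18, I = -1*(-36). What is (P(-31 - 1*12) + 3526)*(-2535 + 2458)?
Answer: -296065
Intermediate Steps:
I = 36
P(A) = 18 + A² + 36*A (P(A) = (A² + 36*A) + 18 = 18 + A² + 36*A)
(P(-31 - 1*12) + 3526)*(-2535 + 2458) = ((18 + (-31 - 1*12)² + 36*(-31 - 1*12)) + 3526)*(-2535 + 2458) = ((18 + (-31 - 12)² + 36*(-31 - 12)) + 3526)*(-77) = ((18 + (-43)² + 36*(-43)) + 3526)*(-77) = ((18 + 1849 - 1548) + 3526)*(-77) = (319 + 3526)*(-77) = 3845*(-77) = -296065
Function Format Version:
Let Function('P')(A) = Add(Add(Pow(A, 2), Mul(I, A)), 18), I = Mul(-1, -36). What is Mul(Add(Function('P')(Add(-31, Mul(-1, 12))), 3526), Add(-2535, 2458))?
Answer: -296065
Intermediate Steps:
I = 36
Function('P')(A) = Add(18, Pow(A, 2), Mul(36, A)) (Function('P')(A) = Add(Add(Pow(A, 2), Mul(36, A)), 18) = Add(18, Pow(A, 2), Mul(36, A)))
Mul(Add(Function('P')(Add(-31, Mul(-1, 12))), 3526), Add(-2535, 2458)) = Mul(Add(Add(18, Pow(Add(-31, Mul(-1, 12)), 2), Mul(36, Add(-31, Mul(-1, 12)))), 3526), Add(-2535, 2458)) = Mul(Add(Add(18, Pow(Add(-31, -12), 2), Mul(36, Add(-31, -12))), 3526), -77) = Mul(Add(Add(18, Pow(-43, 2), Mul(36, -43)), 3526), -77) = Mul(Add(Add(18, 1849, -1548), 3526), -77) = Mul(Add(319, 3526), -77) = Mul(3845, -77) = -296065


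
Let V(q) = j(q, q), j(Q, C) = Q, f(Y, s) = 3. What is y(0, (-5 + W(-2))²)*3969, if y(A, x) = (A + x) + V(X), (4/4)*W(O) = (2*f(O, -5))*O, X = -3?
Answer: 1135134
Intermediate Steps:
W(O) = 6*O (W(O) = (2*3)*O = 6*O)
V(q) = q
y(A, x) = -3 + A + x (y(A, x) = (A + x) - 3 = -3 + A + x)
y(0, (-5 + W(-2))²)*3969 = (-3 + 0 + (-5 + 6*(-2))²)*3969 = (-3 + 0 + (-5 - 12)²)*3969 = (-3 + 0 + (-17)²)*3969 = (-3 + 0 + 289)*3969 = 286*3969 = 1135134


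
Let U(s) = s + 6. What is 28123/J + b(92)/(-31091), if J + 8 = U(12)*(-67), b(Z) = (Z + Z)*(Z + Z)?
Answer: -915473377/37744474 ≈ -24.254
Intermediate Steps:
b(Z) = 4*Z² (b(Z) = (2*Z)*(2*Z) = 4*Z²)
U(s) = 6 + s
J = -1214 (J = -8 + (6 + 12)*(-67) = -8 + 18*(-67) = -8 - 1206 = -1214)
28123/J + b(92)/(-31091) = 28123/(-1214) + (4*92²)/(-31091) = 28123*(-1/1214) + (4*8464)*(-1/31091) = -28123/1214 + 33856*(-1/31091) = -28123/1214 - 33856/31091 = -915473377/37744474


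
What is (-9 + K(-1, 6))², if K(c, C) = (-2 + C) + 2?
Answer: 9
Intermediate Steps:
K(c, C) = C
(-9 + K(-1, 6))² = (-9 + 6)² = (-3)² = 9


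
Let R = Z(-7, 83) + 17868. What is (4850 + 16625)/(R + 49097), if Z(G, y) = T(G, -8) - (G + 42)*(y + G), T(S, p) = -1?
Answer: 21475/64304 ≈ 0.33396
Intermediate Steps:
Z(G, y) = -1 - (42 + G)*(G + y) (Z(G, y) = -1 - (G + 42)*(y + G) = -1 - (42 + G)*(G + y))
R = 15207 (R = (-1 - 1*(-7)**2 - 42*(-7) - 42*83 - 1*(-7)*83) + 17868 = (-1 - 1*49 + 294 - 3486 + 581) + 17868 = (-1 - 49 + 294 - 3486 + 581) + 17868 = -2661 + 17868 = 15207)
(4850 + 16625)/(R + 49097) = (4850 + 16625)/(15207 + 49097) = 21475/64304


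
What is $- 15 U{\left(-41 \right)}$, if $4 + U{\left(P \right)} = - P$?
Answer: $-555$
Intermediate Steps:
$U{\left(P \right)} = -4 - P$
$- 15 U{\left(-41 \right)} = - 15 \left(-4 - -41\right) = - 15 \left(-4 + 41\right) = \left(-15\right) 37 = -555$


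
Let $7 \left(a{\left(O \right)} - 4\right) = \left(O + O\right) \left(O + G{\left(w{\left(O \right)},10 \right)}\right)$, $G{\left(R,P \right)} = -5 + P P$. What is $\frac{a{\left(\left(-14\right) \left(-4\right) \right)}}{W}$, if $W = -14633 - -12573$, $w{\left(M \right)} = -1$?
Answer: $- \frac{121}{103} \approx -1.1748$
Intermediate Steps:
$G{\left(R,P \right)} = -5 + P^{2}$
$W = -2060$ ($W = -14633 + 12573 = -2060$)
$a{\left(O \right)} = 4 + \frac{2 O \left(95 + O\right)}{7}$ ($a{\left(O \right)} = 4 + \frac{\left(O + O\right) \left(O - \left(5 - 10^{2}\right)\right)}{7} = 4 + \frac{2 O \left(O + \left(-5 + 100\right)\right)}{7} = 4 + \frac{2 O \left(O + 95\right)}{7} = 4 + \frac{2 O \left(95 + O\right)}{7}$)
$\frac{a{\left(\left(-14\right) \left(-4\right) \right)}}{W} = \frac{4 + \frac{2 \left(\left(-14\right) \left(-4\right)\right)^{2}}{7} + \frac{190 \left(\left(-14\right) \left(-4\right)\right)}{7}}{-2060} = \left(4 + \frac{2 \cdot 56^{2}}{7} + \frac{190}{7} \cdot 56\right) \left(- \frac{1}{2060}\right) = \left(4 + \frac{2}{7} \cdot 3136 + 1520\right) \left(- \frac{1}{2060}\right) = \left(4 + 896 + 1520\right) \left(- \frac{1}{2060}\right) = 2420 \left(- \frac{1}{2060}\right) = - \frac{121}{103}$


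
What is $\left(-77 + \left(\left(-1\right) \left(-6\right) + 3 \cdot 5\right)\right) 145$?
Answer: $-8120$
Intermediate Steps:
$\left(-77 + \left(\left(-1\right) \left(-6\right) + 3 \cdot 5\right)\right) 145 = \left(-77 + \left(6 + 15\right)\right) 145 = \left(-77 + 21\right) 145 = \left(-56\right) 145 = -8120$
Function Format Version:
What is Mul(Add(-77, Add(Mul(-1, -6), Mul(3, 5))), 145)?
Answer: -8120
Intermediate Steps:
Mul(Add(-77, Add(Mul(-1, -6), Mul(3, 5))), 145) = Mul(Add(-77, Add(6, 15)), 145) = Mul(Add(-77, 21), 145) = Mul(-56, 145) = -8120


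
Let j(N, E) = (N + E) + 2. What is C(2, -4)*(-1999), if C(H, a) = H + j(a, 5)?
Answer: -9995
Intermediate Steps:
j(N, E) = 2 + E + N (j(N, E) = (E + N) + 2 = 2 + E + N)
C(H, a) = 7 + H + a (C(H, a) = H + (2 + 5 + a) = H + (7 + a) = 7 + H + a)
C(2, -4)*(-1999) = (7 + 2 - 4)*(-1999) = 5*(-1999) = -9995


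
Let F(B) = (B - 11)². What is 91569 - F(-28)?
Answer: 90048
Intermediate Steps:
F(B) = (-11 + B)²
91569 - F(-28) = 91569 - (-11 - 28)² = 91569 - 1*(-39)² = 91569 - 1*1521 = 91569 - 1521 = 90048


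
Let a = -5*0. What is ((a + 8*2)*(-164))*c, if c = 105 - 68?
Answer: -97088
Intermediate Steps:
a = 0
c = 37
((a + 8*2)*(-164))*c = ((0 + 8*2)*(-164))*37 = ((0 + 16)*(-164))*37 = (16*(-164))*37 = -2624*37 = -97088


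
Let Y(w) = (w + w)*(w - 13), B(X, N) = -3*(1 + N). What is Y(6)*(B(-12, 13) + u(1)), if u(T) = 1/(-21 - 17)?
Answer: 67074/19 ≈ 3530.2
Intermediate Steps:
u(T) = -1/38 (u(T) = 1/(-38) = -1/38)
B(X, N) = -3 - 3*N
Y(w) = 2*w*(-13 + w) (Y(w) = (2*w)*(-13 + w) = 2*w*(-13 + w))
Y(6)*(B(-12, 13) + u(1)) = (2*6*(-13 + 6))*((-3 - 3*13) - 1/38) = (2*6*(-7))*((-3 - 39) - 1/38) = -84*(-42 - 1/38) = -84*(-1597/38) = 67074/19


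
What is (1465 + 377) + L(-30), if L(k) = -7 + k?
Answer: 1805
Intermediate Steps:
(1465 + 377) + L(-30) = (1465 + 377) + (-7 - 30) = 1842 - 37 = 1805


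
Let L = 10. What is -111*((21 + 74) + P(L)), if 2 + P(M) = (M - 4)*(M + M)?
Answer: -23643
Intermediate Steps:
P(M) = -2 + 2*M*(-4 + M) (P(M) = -2 + (M - 4)*(M + M) = -2 + (-4 + M)*(2*M) = -2 + 2*M*(-4 + M))
-111*((21 + 74) + P(L)) = -111*((21 + 74) + (-2 - 8*10 + 2*10²)) = -111*(95 + (-2 - 80 + 2*100)) = -111*(95 + (-2 - 80 + 200)) = -111*(95 + 118) = -111*213 = -23643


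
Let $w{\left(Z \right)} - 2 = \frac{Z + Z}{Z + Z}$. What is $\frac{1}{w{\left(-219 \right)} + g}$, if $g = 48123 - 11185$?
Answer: $\frac{1}{36941} \approx 2.707 \cdot 10^{-5}$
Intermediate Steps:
$g = 36938$ ($g = 48123 - 11185 = 36938$)
$w{\left(Z \right)} = 3$ ($w{\left(Z \right)} = 2 + \frac{Z + Z}{Z + Z} = 2 + \frac{2 Z}{2 Z} = 2 + 2 Z \frac{1}{2 Z} = 2 + 1 = 3$)
$\frac{1}{w{\left(-219 \right)} + g} = \frac{1}{3 + 36938} = \frac{1}{36941}$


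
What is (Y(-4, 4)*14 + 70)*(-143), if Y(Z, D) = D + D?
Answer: -26026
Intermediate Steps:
Y(Z, D) = 2*D
(Y(-4, 4)*14 + 70)*(-143) = ((2*4)*14 + 70)*(-143) = (8*14 + 70)*(-143) = (112 + 70)*(-143) = 182*(-143) = -26026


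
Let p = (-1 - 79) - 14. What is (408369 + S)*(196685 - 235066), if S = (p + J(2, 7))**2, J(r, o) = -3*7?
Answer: -16181199314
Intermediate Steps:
J(r, o) = -21
p = -94 (p = -80 - 14 = -94)
S = 13225 (S = (-94 - 21)**2 = (-115)**2 = 13225)
(408369 + S)*(196685 - 235066) = (408369 + 13225)*(196685 - 235066) = 421594*(-38381) = -16181199314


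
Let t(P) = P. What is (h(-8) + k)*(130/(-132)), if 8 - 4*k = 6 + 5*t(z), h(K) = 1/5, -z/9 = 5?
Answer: -14807/264 ≈ -56.087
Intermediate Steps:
z = -45 (z = -9*5 = -45)
h(K) = ⅕
k = 227/4 (k = 2 - (6 + 5*(-45))/4 = 2 - (6 - 225)/4 = 2 - ¼*(-219) = 2 + 219/4 = 227/4 ≈ 56.750)
(h(-8) + k)*(130/(-132)) = (⅕ + 227/4)*(130/(-132)) = 1139*(130*(-1/132))/20 = (1139/20)*(-65/66) = -14807/264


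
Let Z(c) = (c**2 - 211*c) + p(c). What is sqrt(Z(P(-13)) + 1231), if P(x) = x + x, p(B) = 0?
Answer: sqrt(7393) ≈ 85.983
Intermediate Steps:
P(x) = 2*x
Z(c) = c**2 - 211*c (Z(c) = (c**2 - 211*c) + 0 = c**2 - 211*c)
sqrt(Z(P(-13)) + 1231) = sqrt((2*(-13))*(-211 + 2*(-13)) + 1231) = sqrt(-26*(-211 - 26) + 1231) = sqrt(-26*(-237) + 1231) = sqrt(6162 + 1231) = sqrt(7393)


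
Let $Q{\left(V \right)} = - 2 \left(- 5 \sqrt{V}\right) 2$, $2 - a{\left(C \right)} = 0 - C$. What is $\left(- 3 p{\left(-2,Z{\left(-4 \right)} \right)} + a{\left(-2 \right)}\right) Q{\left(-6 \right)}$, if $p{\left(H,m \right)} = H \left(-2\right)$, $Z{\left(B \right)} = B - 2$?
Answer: $- 240 i \sqrt{6} \approx - 587.88 i$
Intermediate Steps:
$a{\left(C \right)} = 2 + C$ ($a{\left(C \right)} = 2 - \left(0 - C\right) = 2 - - C = 2 + C$)
$Z{\left(B \right)} = -2 + B$ ($Z{\left(B \right)} = B - 2 = -2 + B$)
$p{\left(H,m \right)} = - 2 H$
$Q{\left(V \right)} = 20 \sqrt{V}$ ($Q{\left(V \right)} = 10 \sqrt{V} 2 = 20 \sqrt{V}$)
$\left(- 3 p{\left(-2,Z{\left(-4 \right)} \right)} + a{\left(-2 \right)}\right) Q{\left(-6 \right)} = \left(- 3 \left(\left(-2\right) \left(-2\right)\right) + \left(2 - 2\right)\right) 20 \sqrt{-6} = \left(\left(-3\right) 4 + 0\right) 20 i \sqrt{6} = \left(-12 + 0\right) 20 i \sqrt{6} = - 12 \cdot 20 i \sqrt{6} = - 240 i \sqrt{6}$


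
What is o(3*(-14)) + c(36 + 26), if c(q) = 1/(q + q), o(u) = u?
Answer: -5207/124 ≈ -41.992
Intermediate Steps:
c(q) = 1/(2*q)
o(3*(-14)) + c(36 + 26) = 3*(-14) + 1/(2*(36 + 26)) = -42 + (1/2)/62 = -42 + (1/2)*(1/62) = -42 + 1/124 = -5207/124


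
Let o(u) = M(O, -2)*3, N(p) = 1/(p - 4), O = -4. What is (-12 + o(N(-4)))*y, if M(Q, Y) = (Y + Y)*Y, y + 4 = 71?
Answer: 804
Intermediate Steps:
y = 67 (y = -4 + 71 = 67)
N(p) = 1/(-4 + p)
M(Q, Y) = 2*Y**2 (M(Q, Y) = (2*Y)*Y = 2*Y**2)
o(u) = 24 (o(u) = (2*(-2)**2)*3 = (2*4)*3 = 8*3 = 24)
(-12 + o(N(-4)))*y = (-12 + 24)*67 = 12*67 = 804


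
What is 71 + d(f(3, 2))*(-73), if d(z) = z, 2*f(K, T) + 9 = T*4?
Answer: 215/2 ≈ 107.50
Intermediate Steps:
f(K, T) = -9/2 + 2*T (f(K, T) = -9/2 + (T*4)/2 = -9/2 + (4*T)/2 = -9/2 + 2*T)
71 + d(f(3, 2))*(-73) = 71 + (-9/2 + 2*2)*(-73) = 71 + (-9/2 + 4)*(-73) = 71 - ½*(-73) = 71 + 73/2 = 215/2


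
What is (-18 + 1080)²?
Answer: 1127844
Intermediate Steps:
(-18 + 1080)² = 1062² = 1127844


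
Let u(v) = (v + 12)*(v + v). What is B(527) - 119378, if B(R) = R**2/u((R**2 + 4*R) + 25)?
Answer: -18700825707691599/156652194776 ≈ -1.1938e+5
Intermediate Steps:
u(v) = 2*v*(12 + v) (u(v) = (12 + v)*(2*v) = 2*v*(12 + v))
B(R) = R**2/(2*(25 + R**2 + 4*R)*(37 + R**2 + 4*R)) (B(R) = R**2/((2*((R**2 + 4*R) + 25)*(12 + ((R**2 + 4*R) + 25)))) = R**2/((2*(25 + R**2 + 4*R)*(12 + (25 + R**2 + 4*R)))) = R**2/((2*(25 + R**2 + 4*R)*(37 + R**2 + 4*R))) = R**2*(1/(2*(25 + R**2 + 4*R)*(37 + R**2 + 4*R))) = R**2/(2*(25 + R**2 + 4*R)*(37 + R**2 + 4*R)))
B(527) - 119378 = (1/2)*527**2/((25 + 527**2 + 4*527)*(37 + 527**2 + 4*527)) - 119378 = (1/2)*277729/((25 + 277729 + 2108)*(37 + 277729 + 2108)) - 119378 = (1/2)*277729/(279862*279874) - 119378 = (1/2)*277729*(1/279862)*(1/279874) - 119378 = 277729/156652194776 - 119378 = -18700825707691599/156652194776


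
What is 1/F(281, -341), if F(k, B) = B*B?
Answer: 1/116281 ≈ 8.5999e-6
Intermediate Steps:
F(k, B) = B**2
1/F(281, -341) = 1/((-341)**2) = 1/116281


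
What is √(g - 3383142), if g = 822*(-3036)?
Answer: I*√5878734 ≈ 2424.6*I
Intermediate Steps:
g = -2495592
√(g - 3383142) = √(-2495592 - 3383142) = √(-5878734) = I*√5878734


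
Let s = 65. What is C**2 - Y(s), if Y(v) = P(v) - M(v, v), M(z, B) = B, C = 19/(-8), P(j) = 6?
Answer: 4137/64 ≈ 64.641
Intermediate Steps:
C = -19/8 (C = 19*(-1/8) = -19/8 ≈ -2.3750)
Y(v) = 6 - v
C**2 - Y(s) = (-19/8)**2 - (6 - 1*65) = 361/64 - (6 - 65) = 361/64 - 1*(-59) = 361/64 + 59 = 4137/64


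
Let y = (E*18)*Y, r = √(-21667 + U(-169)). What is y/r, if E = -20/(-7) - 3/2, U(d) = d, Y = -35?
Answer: 855*I*√5459/10918 ≈ 5.786*I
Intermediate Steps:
E = 19/14 (E = -20*(-⅐) - 3*½ = 20/7 - 3/2 = 19/14 ≈ 1.3571)
r = 2*I*√5459 (r = √(-21667 - 169) = √(-21836) = 2*I*√5459 ≈ 147.77*I)
y = -855 (y = ((19/14)*18)*(-35) = (171/7)*(-35) = -855)
y/r = -855*(-I*√5459/10918) = -(-855)*I*√5459/10918 = 855*I*√5459/10918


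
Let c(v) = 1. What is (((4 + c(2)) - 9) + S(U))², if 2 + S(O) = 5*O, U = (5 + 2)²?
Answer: 57121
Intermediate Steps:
U = 49 (U = 7² = 49)
S(O) = -2 + 5*O
(((4 + c(2)) - 9) + S(U))² = (((4 + 1) - 9) + (-2 + 5*49))² = ((5 - 9) + (-2 + 245))² = (-4 + 243)² = 239² = 57121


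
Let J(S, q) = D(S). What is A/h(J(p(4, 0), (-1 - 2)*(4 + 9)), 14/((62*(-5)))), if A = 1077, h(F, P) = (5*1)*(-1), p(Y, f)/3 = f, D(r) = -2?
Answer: -1077/5 ≈ -215.40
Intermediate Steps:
p(Y, f) = 3*f
J(S, q) = -2
h(F, P) = -5 (h(F, P) = 5*(-1) = -5)
A/h(J(p(4, 0), (-1 - 2)*(4 + 9)), 14/((62*(-5)))) = 1077/(-5) = 1077*(-⅕) = -1077/5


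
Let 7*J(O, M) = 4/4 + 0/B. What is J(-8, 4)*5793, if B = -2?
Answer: 5793/7 ≈ 827.57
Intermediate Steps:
J(O, M) = ⅐ (J(O, M) = (4/4 + 0/(-2))/7 = (4*(¼) + 0*(-½))/7 = (1 + 0)/7 = (⅐)*1 = ⅐)
J(-8, 4)*5793 = (⅐)*5793 = 5793/7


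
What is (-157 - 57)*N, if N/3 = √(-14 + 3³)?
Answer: -642*√13 ≈ -2314.8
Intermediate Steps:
N = 3*√13 (N = 3*√(-14 + 3³) = 3*√(-14 + 27) = 3*√13 ≈ 10.817)
(-157 - 57)*N = (-157 - 57)*(3*√13) = -642*√13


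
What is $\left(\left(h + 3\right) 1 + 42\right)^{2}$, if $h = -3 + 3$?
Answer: $2025$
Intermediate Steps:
$h = 0$
$\left(\left(h + 3\right) 1 + 42\right)^{2} = \left(\left(0 + 3\right) 1 + 42\right)^{2} = \left(3 \cdot 1 + 42\right)^{2} = \left(3 + 42\right)^{2} = 45^{2} = 2025$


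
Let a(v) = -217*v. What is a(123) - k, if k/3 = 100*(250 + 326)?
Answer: -199491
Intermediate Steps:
k = 172800 (k = 3*(100*(250 + 326)) = 3*(100*576) = 3*57600 = 172800)
a(123) - k = -217*123 - 1*172800 = -26691 - 172800 = -199491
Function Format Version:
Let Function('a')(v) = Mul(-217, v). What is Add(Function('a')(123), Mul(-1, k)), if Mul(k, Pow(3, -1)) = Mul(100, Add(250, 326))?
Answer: -199491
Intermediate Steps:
k = 172800 (k = Mul(3, Mul(100, Add(250, 326))) = Mul(3, Mul(100, 576)) = Mul(3, 57600) = 172800)
Add(Function('a')(123), Mul(-1, k)) = Add(Mul(-217, 123), Mul(-1, 172800)) = Add(-26691, -172800) = -199491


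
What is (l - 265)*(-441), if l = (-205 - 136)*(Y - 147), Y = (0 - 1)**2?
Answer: -21838761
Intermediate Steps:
Y = 1 (Y = (-1)**2 = 1)
l = 49786 (l = (-205 - 136)*(1 - 147) = -341*(-146) = 49786)
(l - 265)*(-441) = (49786 - 265)*(-441) = 49521*(-441) = -21838761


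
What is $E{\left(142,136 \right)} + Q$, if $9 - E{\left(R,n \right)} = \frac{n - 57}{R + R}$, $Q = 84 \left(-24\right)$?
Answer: $- \frac{570067}{284} \approx -2007.3$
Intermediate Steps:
$Q = -2016$
$E{\left(R,n \right)} = 9 - \frac{-57 + n}{2 R}$ ($E{\left(R,n \right)} = 9 - \frac{n - 57}{R + R} = 9 - \frac{-57 + n}{2 R}$)
$E{\left(142,136 \right)} + Q = \frac{57 - 136 + 18 \cdot 142}{2 \cdot 142} - 2016 = \frac{1}{2} \cdot \frac{1}{142} \left(57 - 136 + 2556\right) - 2016 = \frac{1}{2} \cdot \frac{1}{142} \cdot 2477 - 2016 = \frac{2477}{284} - 2016 = - \frac{570067}{284}$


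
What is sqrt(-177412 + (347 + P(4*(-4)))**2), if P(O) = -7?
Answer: 6*I*sqrt(1717) ≈ 248.62*I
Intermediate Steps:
sqrt(-177412 + (347 + P(4*(-4)))**2) = sqrt(-177412 + (347 - 7)**2) = sqrt(-177412 + 340**2) = sqrt(-177412 + 115600) = sqrt(-61812) = 6*I*sqrt(1717)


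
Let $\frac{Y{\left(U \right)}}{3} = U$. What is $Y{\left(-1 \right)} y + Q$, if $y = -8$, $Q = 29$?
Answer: $53$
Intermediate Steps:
$Y{\left(U \right)} = 3 U$
$Y{\left(-1 \right)} y + Q = 3 \left(-1\right) \left(-8\right) + 29 = \left(-3\right) \left(-8\right) + 29 = 24 + 29 = 53$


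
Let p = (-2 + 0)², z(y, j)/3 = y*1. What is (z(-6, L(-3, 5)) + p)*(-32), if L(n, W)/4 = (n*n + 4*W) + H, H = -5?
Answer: 448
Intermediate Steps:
L(n, W) = -20 + 4*n² + 16*W (L(n, W) = 4*((n*n + 4*W) - 5) = 4*((n² + 4*W) - 5) = 4*(-5 + n² + 4*W) = -20 + 4*n² + 16*W)
z(y, j) = 3*y (z(y, j) = 3*(y*1) = 3*y)
p = 4 (p = (-2)² = 4)
(z(-6, L(-3, 5)) + p)*(-32) = (3*(-6) + 4)*(-32) = (-18 + 4)*(-32) = -14*(-32) = 448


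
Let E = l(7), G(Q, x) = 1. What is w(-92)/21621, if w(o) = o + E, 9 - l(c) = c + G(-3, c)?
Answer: -91/21621 ≈ -0.0042089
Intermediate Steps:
l(c) = 8 - c (l(c) = 9 - (c + 1) = 9 - (1 + c) = 9 + (-1 - c) = 8 - c)
E = 1 (E = 8 - 1*7 = 8 - 7 = 1)
w(o) = 1 + o (w(o) = o + 1 = 1 + o)
w(-92)/21621 = (1 - 92)/21621 = -91*1/21621 = -91/21621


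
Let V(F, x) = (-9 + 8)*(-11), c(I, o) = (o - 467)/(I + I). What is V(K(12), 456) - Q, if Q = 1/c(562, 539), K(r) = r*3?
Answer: -83/18 ≈ -4.6111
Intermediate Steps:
K(r) = 3*r
c(I, o) = (-467 + o)/(2*I) (c(I, o) = (-467 + o)/((2*I)) = (-467 + o)*(1/(2*I)) = (-467 + o)/(2*I))
V(F, x) = 11 (V(F, x) = -1*(-11) = 11)
Q = 281/18 (Q = 1/((½)*(-467 + 539)/562) = 1/((½)*(1/562)*72) = 1/(18/281) = 281/18 ≈ 15.611)
V(K(12), 456) - Q = 11 - 1*281/18 = 11 - 281/18 = -83/18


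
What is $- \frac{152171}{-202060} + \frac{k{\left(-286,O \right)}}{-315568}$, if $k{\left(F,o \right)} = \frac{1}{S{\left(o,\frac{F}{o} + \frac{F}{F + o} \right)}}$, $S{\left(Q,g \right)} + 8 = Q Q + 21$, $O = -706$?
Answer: $\frac{5983917395350353}{7945734396926480} \approx 0.7531$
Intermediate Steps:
$S{\left(Q,g \right)} = 13 + Q^{2}$ ($S{\left(Q,g \right)} = -8 + \left(Q Q + 21\right) = -8 + \left(Q^{2} + 21\right) = -8 + \left(21 + Q^{2}\right) = 13 + Q^{2}$)
$k{\left(F,o \right)} = \frac{1}{13 + o^{2}}$
$- \frac{152171}{-202060} + \frac{k{\left(-286,O \right)}}{-315568} = - \frac{152171}{-202060} + \frac{1}{\left(13 + \left(-706\right)^{2}\right) \left(-315568\right)} = \left(-152171\right) \left(- \frac{1}{202060}\right) + \frac{1}{13 + 498436} \left(- \frac{1}{315568}\right) = \frac{152171}{202060} + \frac{1}{498449} \left(- \frac{1}{315568}\right) = \frac{152171}{202060} - \frac{1}{157294554032} = \frac{5983917395350353}{7945734396926480}$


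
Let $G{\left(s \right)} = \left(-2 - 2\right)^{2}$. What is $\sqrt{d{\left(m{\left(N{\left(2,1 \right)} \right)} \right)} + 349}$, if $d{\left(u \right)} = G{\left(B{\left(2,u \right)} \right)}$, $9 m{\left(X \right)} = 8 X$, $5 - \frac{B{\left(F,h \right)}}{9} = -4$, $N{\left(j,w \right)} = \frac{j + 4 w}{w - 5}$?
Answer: $\sqrt{365} \approx 19.105$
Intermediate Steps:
$N{\left(j,w \right)} = \frac{j + 4 w}{-5 + w}$
$B{\left(F,h \right)} = 81$ ($B{\left(F,h \right)} = 45 - -36 = 45 + 36 = 81$)
$G{\left(s \right)} = 16$ ($G{\left(s \right)} = \left(-4\right)^{2} = 16$)
$m{\left(X \right)} = \frac{8 X}{9}$
$d{\left(u \right)} = 16$
$\sqrt{d{\left(m{\left(N{\left(2,1 \right)} \right)} \right)} + 349} = \sqrt{16 + 349} = \sqrt{365}$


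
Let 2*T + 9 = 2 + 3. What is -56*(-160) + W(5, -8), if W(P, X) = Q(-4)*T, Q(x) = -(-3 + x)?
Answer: 8946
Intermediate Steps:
T = -2 (T = -9/2 + (2 + 3)/2 = -9/2 + (1/2)*5 = -9/2 + 5/2 = -2)
Q(x) = 3 - x
W(P, X) = -14 (W(P, X) = (3 - 1*(-4))*(-2) = (3 + 4)*(-2) = 7*(-2) = -14)
-56*(-160) + W(5, -8) = -56*(-160) - 14 = 8960 - 14 = 8946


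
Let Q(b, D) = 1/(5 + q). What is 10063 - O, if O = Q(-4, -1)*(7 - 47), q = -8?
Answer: 30149/3 ≈ 10050.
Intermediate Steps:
Q(b, D) = -⅓ (Q(b, D) = 1/(5 - 8) = 1/(-3) = -⅓)
O = 40/3 (O = -(7 - 47)/3 = -⅓*(-40) = 40/3 ≈ 13.333)
10063 - O = 10063 - 1*40/3 = 10063 - 40/3 = 30149/3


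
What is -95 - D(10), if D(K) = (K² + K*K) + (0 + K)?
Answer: -305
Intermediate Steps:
D(K) = K + 2*K² (D(K) = (K² + K²) + K = 2*K² + K = K + 2*K²)
-95 - D(10) = -95 - 10*(1 + 2*10) = -95 - 10*(1 + 20) = -95 - 10*21 = -95 - 1*210 = -95 - 210 = -305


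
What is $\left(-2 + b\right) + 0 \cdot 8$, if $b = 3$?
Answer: $1$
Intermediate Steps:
$\left(-2 + b\right) + 0 \cdot 8 = \left(-2 + 3\right) + 0 \cdot 8 = 1 + 0 = 1$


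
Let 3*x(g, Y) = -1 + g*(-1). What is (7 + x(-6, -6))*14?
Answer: 364/3 ≈ 121.33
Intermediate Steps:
x(g, Y) = -⅓ - g/3 (x(g, Y) = (-1 + g*(-1))/3 = (-1 - g)/3 = -⅓ - g/3)
(7 + x(-6, -6))*14 = (7 + (-⅓ - ⅓*(-6)))*14 = (7 + (-⅓ + 2))*14 = (7 + 5/3)*14 = (26/3)*14 = 364/3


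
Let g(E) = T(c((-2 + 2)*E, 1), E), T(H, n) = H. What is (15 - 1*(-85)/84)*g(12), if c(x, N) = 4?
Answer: 1345/21 ≈ 64.048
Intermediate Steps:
g(E) = 4
(15 - 1*(-85)/84)*g(12) = (15 - 1*(-85)/84)*4 = (15 + 85*(1/84))*4 = (15 + 85/84)*4 = (1345/84)*4 = 1345/21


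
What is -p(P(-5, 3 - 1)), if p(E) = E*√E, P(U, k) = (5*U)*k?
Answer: 250*I*√2 ≈ 353.55*I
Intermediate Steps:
P(U, k) = 5*U*k
p(E) = E^(3/2)
-p(P(-5, 3 - 1)) = -(5*(-5)*(3 - 1))^(3/2) = -(5*(-5)*2)^(3/2) = -(-50)^(3/2) = -(-250)*I*√2 = 250*I*√2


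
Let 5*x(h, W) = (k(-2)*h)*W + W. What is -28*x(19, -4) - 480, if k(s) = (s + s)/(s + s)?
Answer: -32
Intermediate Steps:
k(s) = 1 (k(s) = (2*s)/((2*s)) = (2*s)*(1/(2*s)) = 1)
x(h, W) = W/5 + W*h/5 (x(h, W) = ((1*h)*W + W)/5 = (h*W + W)/5 = (W*h + W)/5 = (W + W*h)/5 = W/5 + W*h/5)
-28*x(19, -4) - 480 = -28*(-4)*(1 + 19)/5 - 480 = -28*(-4)*20/5 - 480 = -28*(-16) - 480 = 448 - 480 = -32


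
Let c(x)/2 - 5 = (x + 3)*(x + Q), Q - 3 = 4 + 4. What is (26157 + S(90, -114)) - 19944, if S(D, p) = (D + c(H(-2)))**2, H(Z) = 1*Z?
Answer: 20137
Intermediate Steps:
H(Z) = Z
Q = 11 (Q = 3 + (4 + 4) = 3 + 8 = 11)
c(x) = 10 + 2*(3 + x)*(11 + x) (c(x) = 10 + 2*((x + 3)*(x + 11)) = 10 + 2*((3 + x)*(11 + x)) = 10 + 2*(3 + x)*(11 + x))
S(D, p) = (28 + D)**2 (S(D, p) = (D + (76 + 2*(-2)**2 + 28*(-2)))**2 = (D + (76 + 2*4 - 56))**2 = (D + (76 + 8 - 56))**2 = (D + 28)**2 = (28 + D)**2)
(26157 + S(90, -114)) - 19944 = (26157 + (28 + 90)**2) - 19944 = (26157 + 118**2) - 19944 = (26157 + 13924) - 19944 = 40081 - 19944 = 20137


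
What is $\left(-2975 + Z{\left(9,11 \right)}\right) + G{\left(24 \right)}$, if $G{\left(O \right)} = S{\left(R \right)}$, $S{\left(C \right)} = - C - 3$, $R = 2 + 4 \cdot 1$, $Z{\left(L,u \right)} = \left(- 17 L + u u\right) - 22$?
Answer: $-3038$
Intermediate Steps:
$Z{\left(L,u \right)} = -22 + u^{2} - 17 L$ ($Z{\left(L,u \right)} = \left(- 17 L + u^{2}\right) - 22 = \left(u^{2} - 17 L\right) - 22 = -22 + u^{2} - 17 L$)
$R = 6$ ($R = 2 + 4 = 6$)
$S{\left(C \right)} = -3 - C$
$G{\left(O \right)} = -9$ ($G{\left(O \right)} = -3 - 6 = -9$)
$\left(-2975 + Z{\left(9,11 \right)}\right) + G{\left(24 \right)} = \left(-2975 - \left(175 - 121\right)\right) - 9 = \left(-2975 - 54\right) - 9 = -3029 - 9 = -3038$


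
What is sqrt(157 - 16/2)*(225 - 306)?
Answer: -81*sqrt(149) ≈ -988.73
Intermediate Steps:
sqrt(157 - 16/2)*(225 - 306) = sqrt(157 - 16*1/2)*(-81) = sqrt(157 - 8)*(-81) = sqrt(149)*(-81) = -81*sqrt(149)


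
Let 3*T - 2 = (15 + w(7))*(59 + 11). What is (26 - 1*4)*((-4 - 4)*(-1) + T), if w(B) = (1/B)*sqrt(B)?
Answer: 23672/3 + 220*sqrt(7)/3 ≈ 8084.7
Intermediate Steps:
w(B) = 1/sqrt(B) (w(B) = sqrt(B)/B = 1/sqrt(B))
T = 1052/3 + 10*sqrt(7)/3 (T = 2/3 + ((15 + 1/sqrt(7))*(59 + 11))/3 = 2/3 + ((15 + sqrt(7)/7)*70)/3 = 2/3 + (1050 + 10*sqrt(7))/3 = 2/3 + (350 + 10*sqrt(7)/3) = 1052/3 + 10*sqrt(7)/3 ≈ 359.49)
(26 - 1*4)*((-4 - 4)*(-1) + T) = (26 - 1*4)*((-4 - 4)*(-1) + (1052/3 + 10*sqrt(7)/3)) = (26 - 4)*(-8*(-1) + (1052/3 + 10*sqrt(7)/3)) = 22*(8 + (1052/3 + 10*sqrt(7)/3)) = 22*(1076/3 + 10*sqrt(7)/3) = 23672/3 + 220*sqrt(7)/3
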